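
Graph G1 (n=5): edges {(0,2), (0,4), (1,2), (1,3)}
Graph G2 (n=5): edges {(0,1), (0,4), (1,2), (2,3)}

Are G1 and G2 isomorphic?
Yes, isomorphic

The graphs are isomorphic.
One valid mapping φ: V(G1) → V(G2): 0→2, 1→0, 2→1, 3→4, 4→3

Verify φ preserves adjacency — for each edge of G1, its image is an edge of G2:
  (0,2) → (φ(0),φ(2)) = (1,2) ∈ E(G2) ✓
  (0,4) → (φ(0),φ(4)) = (2,3) ∈ E(G2) ✓
  (1,2) → (φ(1),φ(2)) = (0,1) ∈ E(G2) ✓
  (1,3) → (φ(1),φ(3)) = (0,4) ∈ E(G2) ✓
All 4 edges of G1 map to edges of G2, and |E(G1)| = |E(G2)| = 4, so φ is a bijection on edges as well as vertices. Hence G1 ≅ G2.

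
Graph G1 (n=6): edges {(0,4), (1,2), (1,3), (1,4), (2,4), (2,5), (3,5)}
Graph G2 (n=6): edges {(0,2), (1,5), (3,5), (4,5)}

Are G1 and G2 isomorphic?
No, not isomorphic

The graphs are NOT isomorphic.

Counting triangles (3-cliques): G1 has 1, G2 has 0.
Triangle count is an isomorphism invariant, so differing triangle counts rule out isomorphism.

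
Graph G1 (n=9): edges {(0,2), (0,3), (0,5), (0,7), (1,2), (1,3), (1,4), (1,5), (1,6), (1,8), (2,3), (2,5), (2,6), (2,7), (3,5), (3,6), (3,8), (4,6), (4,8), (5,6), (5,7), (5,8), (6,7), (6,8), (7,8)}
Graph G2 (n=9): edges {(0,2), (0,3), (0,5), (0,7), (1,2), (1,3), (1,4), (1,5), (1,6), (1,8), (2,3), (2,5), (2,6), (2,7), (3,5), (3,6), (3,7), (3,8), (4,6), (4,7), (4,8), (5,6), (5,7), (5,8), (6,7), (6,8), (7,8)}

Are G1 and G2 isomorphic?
No, not isomorphic

The graphs are NOT isomorphic.

Counting edges: G1 has 25 edge(s); G2 has 27 edge(s).
Edge count is an isomorphism invariant (a bijection on vertices induces a bijection on edges), so differing edge counts rule out isomorphism.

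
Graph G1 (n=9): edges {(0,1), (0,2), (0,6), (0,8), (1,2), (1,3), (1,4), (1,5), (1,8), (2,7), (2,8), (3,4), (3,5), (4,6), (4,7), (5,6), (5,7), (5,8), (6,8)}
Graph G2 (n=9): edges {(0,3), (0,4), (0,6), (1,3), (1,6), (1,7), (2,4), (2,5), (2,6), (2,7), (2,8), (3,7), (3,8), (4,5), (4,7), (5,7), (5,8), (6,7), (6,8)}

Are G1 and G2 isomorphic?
Yes, isomorphic

The graphs are isomorphic.
One valid mapping φ: V(G1) → V(G2): 0→5, 1→7, 2→4, 3→1, 4→3, 5→6, 6→8, 7→0, 8→2

Verify φ preserves adjacency — for each edge of G1, its image is an edge of G2:
  (0,1) → (φ(0),φ(1)) = (5,7) ∈ E(G2) ✓
  (0,2) → (φ(0),φ(2)) = (4,5) ∈ E(G2) ✓
  (0,6) → (φ(0),φ(6)) = (5,8) ∈ E(G2) ✓
  (0,8) → (φ(0),φ(8)) = (2,5) ∈ E(G2) ✓
  (1,2) → (φ(1),φ(2)) = (4,7) ∈ E(G2) ✓
  (1,3) → (φ(1),φ(3)) = (1,7) ∈ E(G2) ✓
  (1,4) → (φ(1),φ(4)) = (3,7) ∈ E(G2) ✓
  (1,5) → (φ(1),φ(5)) = (6,7) ∈ E(G2) ✓
  (1,8) → (φ(1),φ(8)) = (2,7) ∈ E(G2) ✓
  (2,7) → (φ(2),φ(7)) = (0,4) ∈ E(G2) ✓
  (2,8) → (φ(2),φ(8)) = (2,4) ∈ E(G2) ✓
  (3,4) → (φ(3),φ(4)) = (1,3) ∈ E(G2) ✓
  (3,5) → (φ(3),φ(5)) = (1,6) ∈ E(G2) ✓
  (4,6) → (φ(4),φ(6)) = (3,8) ∈ E(G2) ✓
  (4,7) → (φ(4),φ(7)) = (0,3) ∈ E(G2) ✓
  (5,6) → (φ(5),φ(6)) = (6,8) ∈ E(G2) ✓
  (5,7) → (φ(5),φ(7)) = (0,6) ∈ E(G2) ✓
  (5,8) → (φ(5),φ(8)) = (2,6) ∈ E(G2) ✓
  (6,8) → (φ(6),φ(8)) = (2,8) ∈ E(G2) ✓
All 19 edges of G1 map to edges of G2, and |E(G1)| = |E(G2)| = 19, so φ is a bijection on edges as well as vertices. Hence G1 ≅ G2.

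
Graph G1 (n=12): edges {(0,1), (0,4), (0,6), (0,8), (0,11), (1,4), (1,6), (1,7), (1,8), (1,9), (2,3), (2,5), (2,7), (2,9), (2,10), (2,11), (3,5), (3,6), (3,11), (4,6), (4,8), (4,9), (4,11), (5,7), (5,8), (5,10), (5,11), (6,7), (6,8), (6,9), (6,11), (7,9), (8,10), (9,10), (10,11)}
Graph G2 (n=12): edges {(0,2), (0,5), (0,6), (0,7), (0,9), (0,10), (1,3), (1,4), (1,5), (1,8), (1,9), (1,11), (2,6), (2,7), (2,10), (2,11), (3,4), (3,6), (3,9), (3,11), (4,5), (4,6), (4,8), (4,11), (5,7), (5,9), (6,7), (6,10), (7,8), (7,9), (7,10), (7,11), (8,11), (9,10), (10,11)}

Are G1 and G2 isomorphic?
Yes, isomorphic

The graphs are isomorphic.
One valid mapping φ: V(G1) → V(G2): 0→2, 1→0, 2→1, 3→8, 4→10, 5→4, 6→7, 7→5, 8→6, 9→9, 10→3, 11→11

Verify φ preserves adjacency — for each edge of G1, its image is an edge of G2:
  (0,1) → (φ(0),φ(1)) = (0,2) ∈ E(G2) ✓
  (0,4) → (φ(0),φ(4)) = (2,10) ∈ E(G2) ✓
  (0,6) → (φ(0),φ(6)) = (2,7) ∈ E(G2) ✓
  (0,8) → (φ(0),φ(8)) = (2,6) ∈ E(G2) ✓
  (0,11) → (φ(0),φ(11)) = (2,11) ∈ E(G2) ✓
  (1,4) → (φ(1),φ(4)) = (0,10) ∈ E(G2) ✓
  (1,6) → (φ(1),φ(6)) = (0,7) ∈ E(G2) ✓
  (1,7) → (φ(1),φ(7)) = (0,5) ∈ E(G2) ✓
  (1,8) → (φ(1),φ(8)) = (0,6) ∈ E(G2) ✓
  (1,9) → (φ(1),φ(9)) = (0,9) ∈ E(G2) ✓
  (2,3) → (φ(2),φ(3)) = (1,8) ∈ E(G2) ✓
  (2,5) → (φ(2),φ(5)) = (1,4) ∈ E(G2) ✓
  (2,7) → (φ(2),φ(7)) = (1,5) ∈ E(G2) ✓
  (2,9) → (φ(2),φ(9)) = (1,9) ∈ E(G2) ✓
  (2,10) → (φ(2),φ(10)) = (1,3) ∈ E(G2) ✓
  (2,11) → (φ(2),φ(11)) = (1,11) ∈ E(G2) ✓
  (3,5) → (φ(3),φ(5)) = (4,8) ∈ E(G2) ✓
  (3,6) → (φ(3),φ(6)) = (7,8) ∈ E(G2) ✓
  (3,11) → (φ(3),φ(11)) = (8,11) ∈ E(G2) ✓
  (4,6) → (φ(4),φ(6)) = (7,10) ∈ E(G2) ✓
  (4,8) → (φ(4),φ(8)) = (6,10) ∈ E(G2) ✓
  (4,9) → (φ(4),φ(9)) = (9,10) ∈ E(G2) ✓
  (4,11) → (φ(4),φ(11)) = (10,11) ∈ E(G2) ✓
  (5,7) → (φ(5),φ(7)) = (4,5) ∈ E(G2) ✓
  (5,8) → (φ(5),φ(8)) = (4,6) ∈ E(G2) ✓
  (5,10) → (φ(5),φ(10)) = (3,4) ∈ E(G2) ✓
  (5,11) → (φ(5),φ(11)) = (4,11) ∈ E(G2) ✓
  (6,7) → (φ(6),φ(7)) = (5,7) ∈ E(G2) ✓
  (6,8) → (φ(6),φ(8)) = (6,7) ∈ E(G2) ✓
  (6,9) → (φ(6),φ(9)) = (7,9) ∈ E(G2) ✓
  (6,11) → (φ(6),φ(11)) = (7,11) ∈ E(G2) ✓
  (7,9) → (φ(7),φ(9)) = (5,9) ∈ E(G2) ✓
  (8,10) → (φ(8),φ(10)) = (3,6) ∈ E(G2) ✓
  (9,10) → (φ(9),φ(10)) = (3,9) ∈ E(G2) ✓
  (10,11) → (φ(10),φ(11)) = (3,11) ∈ E(G2) ✓
All 35 edges of G1 map to edges of G2, and |E(G1)| = |E(G2)| = 35, so φ is a bijection on edges as well as vertices. Hence G1 ≅ G2.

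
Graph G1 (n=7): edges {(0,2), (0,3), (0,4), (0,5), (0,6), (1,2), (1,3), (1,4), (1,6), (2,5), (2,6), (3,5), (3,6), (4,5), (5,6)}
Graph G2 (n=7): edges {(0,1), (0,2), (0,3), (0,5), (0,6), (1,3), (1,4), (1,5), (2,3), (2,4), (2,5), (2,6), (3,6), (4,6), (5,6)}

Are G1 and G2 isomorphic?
Yes, isomorphic

The graphs are isomorphic.
One valid mapping φ: V(G1) → V(G2): 0→6, 1→1, 2→5, 3→3, 4→4, 5→2, 6→0

Verify φ preserves adjacency — for each edge of G1, its image is an edge of G2:
  (0,2) → (φ(0),φ(2)) = (5,6) ∈ E(G2) ✓
  (0,3) → (φ(0),φ(3)) = (3,6) ∈ E(G2) ✓
  (0,4) → (φ(0),φ(4)) = (4,6) ∈ E(G2) ✓
  (0,5) → (φ(0),φ(5)) = (2,6) ∈ E(G2) ✓
  (0,6) → (φ(0),φ(6)) = (0,6) ∈ E(G2) ✓
  (1,2) → (φ(1),φ(2)) = (1,5) ∈ E(G2) ✓
  (1,3) → (φ(1),φ(3)) = (1,3) ∈ E(G2) ✓
  (1,4) → (φ(1),φ(4)) = (1,4) ∈ E(G2) ✓
  (1,6) → (φ(1),φ(6)) = (0,1) ∈ E(G2) ✓
  (2,5) → (φ(2),φ(5)) = (2,5) ∈ E(G2) ✓
  (2,6) → (φ(2),φ(6)) = (0,5) ∈ E(G2) ✓
  (3,5) → (φ(3),φ(5)) = (2,3) ∈ E(G2) ✓
  (3,6) → (φ(3),φ(6)) = (0,3) ∈ E(G2) ✓
  (4,5) → (φ(4),φ(5)) = (2,4) ∈ E(G2) ✓
  (5,6) → (φ(5),φ(6)) = (0,2) ∈ E(G2) ✓
All 15 edges of G1 map to edges of G2, and |E(G1)| = |E(G2)| = 15, so φ is a bijection on edges as well as vertices. Hence G1 ≅ G2.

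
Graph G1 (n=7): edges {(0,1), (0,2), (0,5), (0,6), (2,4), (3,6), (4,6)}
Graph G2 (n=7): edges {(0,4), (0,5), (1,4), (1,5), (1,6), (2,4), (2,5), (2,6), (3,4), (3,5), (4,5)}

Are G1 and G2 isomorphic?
No, not isomorphic

The graphs are NOT isomorphic.

Degrees in G1: deg(0)=4, deg(1)=1, deg(2)=2, deg(3)=1, deg(4)=2, deg(5)=1, deg(6)=3.
Sorted degree sequence of G1: [4, 3, 2, 2, 1, 1, 1].
Degrees in G2: deg(0)=2, deg(1)=3, deg(2)=3, deg(3)=2, deg(4)=5, deg(5)=5, deg(6)=2.
Sorted degree sequence of G2: [5, 5, 3, 3, 2, 2, 2].
The (sorted) degree sequence is an isomorphism invariant, so since G1 and G2 have different degree sequences they cannot be isomorphic.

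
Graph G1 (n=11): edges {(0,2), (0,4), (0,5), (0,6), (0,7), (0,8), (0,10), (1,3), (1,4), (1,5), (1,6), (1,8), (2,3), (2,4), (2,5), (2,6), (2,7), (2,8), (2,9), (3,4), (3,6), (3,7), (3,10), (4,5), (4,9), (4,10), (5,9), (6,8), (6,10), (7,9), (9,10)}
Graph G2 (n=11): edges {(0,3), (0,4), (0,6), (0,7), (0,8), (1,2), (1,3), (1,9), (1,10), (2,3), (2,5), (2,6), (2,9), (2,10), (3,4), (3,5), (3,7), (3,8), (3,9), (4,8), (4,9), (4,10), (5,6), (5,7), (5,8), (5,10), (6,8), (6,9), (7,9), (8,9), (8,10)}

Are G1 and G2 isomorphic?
Yes, isomorphic

The graphs are isomorphic.
One valid mapping φ: V(G1) → V(G2): 0→9, 1→10, 2→3, 3→5, 4→8, 5→4, 6→2, 7→7, 8→1, 9→0, 10→6

Verify φ preserves adjacency — for each edge of G1, its image is an edge of G2:
  (0,2) → (φ(0),φ(2)) = (3,9) ∈ E(G2) ✓
  (0,4) → (φ(0),φ(4)) = (8,9) ∈ E(G2) ✓
  (0,5) → (φ(0),φ(5)) = (4,9) ∈ E(G2) ✓
  (0,6) → (φ(0),φ(6)) = (2,9) ∈ E(G2) ✓
  (0,7) → (φ(0),φ(7)) = (7,9) ∈ E(G2) ✓
  (0,8) → (φ(0),φ(8)) = (1,9) ∈ E(G2) ✓
  (0,10) → (φ(0),φ(10)) = (6,9) ∈ E(G2) ✓
  (1,3) → (φ(1),φ(3)) = (5,10) ∈ E(G2) ✓
  (1,4) → (φ(1),φ(4)) = (8,10) ∈ E(G2) ✓
  (1,5) → (φ(1),φ(5)) = (4,10) ∈ E(G2) ✓
  (1,6) → (φ(1),φ(6)) = (2,10) ∈ E(G2) ✓
  (1,8) → (φ(1),φ(8)) = (1,10) ∈ E(G2) ✓
  (2,3) → (φ(2),φ(3)) = (3,5) ∈ E(G2) ✓
  (2,4) → (φ(2),φ(4)) = (3,8) ∈ E(G2) ✓
  (2,5) → (φ(2),φ(5)) = (3,4) ∈ E(G2) ✓
  (2,6) → (φ(2),φ(6)) = (2,3) ∈ E(G2) ✓
  (2,7) → (φ(2),φ(7)) = (3,7) ∈ E(G2) ✓
  (2,8) → (φ(2),φ(8)) = (1,3) ∈ E(G2) ✓
  (2,9) → (φ(2),φ(9)) = (0,3) ∈ E(G2) ✓
  (3,4) → (φ(3),φ(4)) = (5,8) ∈ E(G2) ✓
  (3,6) → (φ(3),φ(6)) = (2,5) ∈ E(G2) ✓
  (3,7) → (φ(3),φ(7)) = (5,7) ∈ E(G2) ✓
  (3,10) → (φ(3),φ(10)) = (5,6) ∈ E(G2) ✓
  (4,5) → (φ(4),φ(5)) = (4,8) ∈ E(G2) ✓
  (4,9) → (φ(4),φ(9)) = (0,8) ∈ E(G2) ✓
  (4,10) → (φ(4),φ(10)) = (6,8) ∈ E(G2) ✓
  (5,9) → (φ(5),φ(9)) = (0,4) ∈ E(G2) ✓
  (6,8) → (φ(6),φ(8)) = (1,2) ∈ E(G2) ✓
  (6,10) → (φ(6),φ(10)) = (2,6) ∈ E(G2) ✓
  (7,9) → (φ(7),φ(9)) = (0,7) ∈ E(G2) ✓
  (9,10) → (φ(9),φ(10)) = (0,6) ∈ E(G2) ✓
All 31 edges of G1 map to edges of G2, and |E(G1)| = |E(G2)| = 31, so φ is a bijection on edges as well as vertices. Hence G1 ≅ G2.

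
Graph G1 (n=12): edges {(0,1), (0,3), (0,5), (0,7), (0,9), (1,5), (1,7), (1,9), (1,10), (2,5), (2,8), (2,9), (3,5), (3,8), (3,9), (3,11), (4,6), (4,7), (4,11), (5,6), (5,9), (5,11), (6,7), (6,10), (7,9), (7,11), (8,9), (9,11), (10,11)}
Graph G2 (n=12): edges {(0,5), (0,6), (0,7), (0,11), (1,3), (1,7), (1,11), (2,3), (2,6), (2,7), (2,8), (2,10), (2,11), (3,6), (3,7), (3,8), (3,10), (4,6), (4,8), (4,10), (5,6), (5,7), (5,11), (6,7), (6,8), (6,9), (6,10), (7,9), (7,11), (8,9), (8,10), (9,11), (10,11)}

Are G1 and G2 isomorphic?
No, not isomorphic

The graphs are NOT isomorphic.

Counting triangles (3-cliques): G1 has 19, G2 has 30.
Triangle count is an isomorphism invariant, so differing triangle counts rule out isomorphism.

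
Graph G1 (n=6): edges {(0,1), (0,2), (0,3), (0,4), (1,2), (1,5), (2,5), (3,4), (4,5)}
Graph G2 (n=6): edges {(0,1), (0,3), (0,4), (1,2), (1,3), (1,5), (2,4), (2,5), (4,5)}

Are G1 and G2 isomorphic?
Yes, isomorphic

The graphs are isomorphic.
One valid mapping φ: V(G1) → V(G2): 0→1, 1→2, 2→5, 3→3, 4→0, 5→4

Verify φ preserves adjacency — for each edge of G1, its image is an edge of G2:
  (0,1) → (φ(0),φ(1)) = (1,2) ∈ E(G2) ✓
  (0,2) → (φ(0),φ(2)) = (1,5) ∈ E(G2) ✓
  (0,3) → (φ(0),φ(3)) = (1,3) ∈ E(G2) ✓
  (0,4) → (φ(0),φ(4)) = (0,1) ∈ E(G2) ✓
  (1,2) → (φ(1),φ(2)) = (2,5) ∈ E(G2) ✓
  (1,5) → (φ(1),φ(5)) = (2,4) ∈ E(G2) ✓
  (2,5) → (φ(2),φ(5)) = (4,5) ∈ E(G2) ✓
  (3,4) → (φ(3),φ(4)) = (0,3) ∈ E(G2) ✓
  (4,5) → (φ(4),φ(5)) = (0,4) ∈ E(G2) ✓
All 9 edges of G1 map to edges of G2, and |E(G1)| = |E(G2)| = 9, so φ is a bijection on edges as well as vertices. Hence G1 ≅ G2.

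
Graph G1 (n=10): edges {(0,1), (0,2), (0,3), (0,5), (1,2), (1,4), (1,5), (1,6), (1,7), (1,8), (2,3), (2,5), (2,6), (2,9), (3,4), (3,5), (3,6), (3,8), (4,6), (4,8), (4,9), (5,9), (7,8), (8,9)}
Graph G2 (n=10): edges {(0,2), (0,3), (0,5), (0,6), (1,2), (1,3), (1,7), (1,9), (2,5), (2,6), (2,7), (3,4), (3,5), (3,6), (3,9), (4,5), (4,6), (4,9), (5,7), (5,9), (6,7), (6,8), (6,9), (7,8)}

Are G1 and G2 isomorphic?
Yes, isomorphic

The graphs are isomorphic.
One valid mapping φ: V(G1) → V(G2): 0→4, 1→6, 2→3, 3→5, 4→2, 5→9, 6→0, 7→8, 8→7, 9→1

Verify φ preserves adjacency — for each edge of G1, its image is an edge of G2:
  (0,1) → (φ(0),φ(1)) = (4,6) ∈ E(G2) ✓
  (0,2) → (φ(0),φ(2)) = (3,4) ∈ E(G2) ✓
  (0,3) → (φ(0),φ(3)) = (4,5) ∈ E(G2) ✓
  (0,5) → (φ(0),φ(5)) = (4,9) ∈ E(G2) ✓
  (1,2) → (φ(1),φ(2)) = (3,6) ∈ E(G2) ✓
  (1,4) → (φ(1),φ(4)) = (2,6) ∈ E(G2) ✓
  (1,5) → (φ(1),φ(5)) = (6,9) ∈ E(G2) ✓
  (1,6) → (φ(1),φ(6)) = (0,6) ∈ E(G2) ✓
  (1,7) → (φ(1),φ(7)) = (6,8) ∈ E(G2) ✓
  (1,8) → (φ(1),φ(8)) = (6,7) ∈ E(G2) ✓
  (2,3) → (φ(2),φ(3)) = (3,5) ∈ E(G2) ✓
  (2,5) → (φ(2),φ(5)) = (3,9) ∈ E(G2) ✓
  (2,6) → (φ(2),φ(6)) = (0,3) ∈ E(G2) ✓
  (2,9) → (φ(2),φ(9)) = (1,3) ∈ E(G2) ✓
  (3,4) → (φ(3),φ(4)) = (2,5) ∈ E(G2) ✓
  (3,5) → (φ(3),φ(5)) = (5,9) ∈ E(G2) ✓
  (3,6) → (φ(3),φ(6)) = (0,5) ∈ E(G2) ✓
  (3,8) → (φ(3),φ(8)) = (5,7) ∈ E(G2) ✓
  (4,6) → (φ(4),φ(6)) = (0,2) ∈ E(G2) ✓
  (4,8) → (φ(4),φ(8)) = (2,7) ∈ E(G2) ✓
  (4,9) → (φ(4),φ(9)) = (1,2) ∈ E(G2) ✓
  (5,9) → (φ(5),φ(9)) = (1,9) ∈ E(G2) ✓
  (7,8) → (φ(7),φ(8)) = (7,8) ∈ E(G2) ✓
  (8,9) → (φ(8),φ(9)) = (1,7) ∈ E(G2) ✓
All 24 edges of G1 map to edges of G2, and |E(G1)| = |E(G2)| = 24, so φ is a bijection on edges as well as vertices. Hence G1 ≅ G2.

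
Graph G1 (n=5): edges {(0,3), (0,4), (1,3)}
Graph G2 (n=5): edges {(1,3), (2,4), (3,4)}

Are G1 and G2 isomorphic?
Yes, isomorphic

The graphs are isomorphic.
One valid mapping φ: V(G1) → V(G2): 0→4, 1→1, 2→0, 3→3, 4→2

Verify φ preserves adjacency — for each edge of G1, its image is an edge of G2:
  (0,3) → (φ(0),φ(3)) = (3,4) ∈ E(G2) ✓
  (0,4) → (φ(0),φ(4)) = (2,4) ∈ E(G2) ✓
  (1,3) → (φ(1),φ(3)) = (1,3) ∈ E(G2) ✓
All 3 edges of G1 map to edges of G2, and |E(G1)| = |E(G2)| = 3, so φ is a bijection on edges as well as vertices. Hence G1 ≅ G2.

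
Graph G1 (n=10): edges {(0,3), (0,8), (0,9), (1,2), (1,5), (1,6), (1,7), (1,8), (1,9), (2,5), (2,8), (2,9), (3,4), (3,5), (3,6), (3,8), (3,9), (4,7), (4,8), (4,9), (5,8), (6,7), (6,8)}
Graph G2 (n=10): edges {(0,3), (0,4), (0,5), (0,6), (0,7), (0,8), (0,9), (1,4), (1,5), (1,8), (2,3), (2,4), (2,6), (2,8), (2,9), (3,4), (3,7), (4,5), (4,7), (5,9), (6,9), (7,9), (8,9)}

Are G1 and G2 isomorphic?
Yes, isomorphic

The graphs are isomorphic.
One valid mapping φ: V(G1) → V(G2): 0→6, 1→4, 2→3, 3→9, 4→8, 5→7, 6→5, 7→1, 8→0, 9→2

Verify φ preserves adjacency — for each edge of G1, its image is an edge of G2:
  (0,3) → (φ(0),φ(3)) = (6,9) ∈ E(G2) ✓
  (0,8) → (φ(0),φ(8)) = (0,6) ∈ E(G2) ✓
  (0,9) → (φ(0),φ(9)) = (2,6) ∈ E(G2) ✓
  (1,2) → (φ(1),φ(2)) = (3,4) ∈ E(G2) ✓
  (1,5) → (φ(1),φ(5)) = (4,7) ∈ E(G2) ✓
  (1,6) → (φ(1),φ(6)) = (4,5) ∈ E(G2) ✓
  (1,7) → (φ(1),φ(7)) = (1,4) ∈ E(G2) ✓
  (1,8) → (φ(1),φ(8)) = (0,4) ∈ E(G2) ✓
  (1,9) → (φ(1),φ(9)) = (2,4) ∈ E(G2) ✓
  (2,5) → (φ(2),φ(5)) = (3,7) ∈ E(G2) ✓
  (2,8) → (φ(2),φ(8)) = (0,3) ∈ E(G2) ✓
  (2,9) → (φ(2),φ(9)) = (2,3) ∈ E(G2) ✓
  (3,4) → (φ(3),φ(4)) = (8,9) ∈ E(G2) ✓
  (3,5) → (φ(3),φ(5)) = (7,9) ∈ E(G2) ✓
  (3,6) → (φ(3),φ(6)) = (5,9) ∈ E(G2) ✓
  (3,8) → (φ(3),φ(8)) = (0,9) ∈ E(G2) ✓
  (3,9) → (φ(3),φ(9)) = (2,9) ∈ E(G2) ✓
  (4,7) → (φ(4),φ(7)) = (1,8) ∈ E(G2) ✓
  (4,8) → (φ(4),φ(8)) = (0,8) ∈ E(G2) ✓
  (4,9) → (φ(4),φ(9)) = (2,8) ∈ E(G2) ✓
  (5,8) → (φ(5),φ(8)) = (0,7) ∈ E(G2) ✓
  (6,7) → (φ(6),φ(7)) = (1,5) ∈ E(G2) ✓
  (6,8) → (φ(6),φ(8)) = (0,5) ∈ E(G2) ✓
All 23 edges of G1 map to edges of G2, and |E(G1)| = |E(G2)| = 23, so φ is a bijection on edges as well as vertices. Hence G1 ≅ G2.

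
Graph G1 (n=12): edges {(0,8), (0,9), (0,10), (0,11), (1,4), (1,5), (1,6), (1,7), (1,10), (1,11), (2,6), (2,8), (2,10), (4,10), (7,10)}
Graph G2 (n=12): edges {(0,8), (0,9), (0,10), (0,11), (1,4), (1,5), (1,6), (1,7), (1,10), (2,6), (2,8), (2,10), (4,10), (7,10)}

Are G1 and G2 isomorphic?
No, not isomorphic

The graphs are NOT isomorphic.

Counting edges: G1 has 15 edge(s); G2 has 14 edge(s).
Edge count is an isomorphism invariant (a bijection on vertices induces a bijection on edges), so differing edge counts rule out isomorphism.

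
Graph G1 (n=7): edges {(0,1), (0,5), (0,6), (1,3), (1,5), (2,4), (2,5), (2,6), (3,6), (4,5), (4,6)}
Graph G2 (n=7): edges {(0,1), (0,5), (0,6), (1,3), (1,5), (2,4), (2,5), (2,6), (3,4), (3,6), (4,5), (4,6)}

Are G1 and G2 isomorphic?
No, not isomorphic

The graphs are NOT isomorphic.

Counting edges: G1 has 11 edge(s); G2 has 12 edge(s).
Edge count is an isomorphism invariant (a bijection on vertices induces a bijection on edges), so differing edge counts rule out isomorphism.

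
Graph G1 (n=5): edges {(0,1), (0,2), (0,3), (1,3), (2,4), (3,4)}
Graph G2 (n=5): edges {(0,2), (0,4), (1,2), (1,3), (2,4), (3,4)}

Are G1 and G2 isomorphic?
Yes, isomorphic

The graphs are isomorphic.
One valid mapping φ: V(G1) → V(G2): 0→4, 1→0, 2→3, 3→2, 4→1

Verify φ preserves adjacency — for each edge of G1, its image is an edge of G2:
  (0,1) → (φ(0),φ(1)) = (0,4) ∈ E(G2) ✓
  (0,2) → (φ(0),φ(2)) = (3,4) ∈ E(G2) ✓
  (0,3) → (φ(0),φ(3)) = (2,4) ∈ E(G2) ✓
  (1,3) → (φ(1),φ(3)) = (0,2) ∈ E(G2) ✓
  (2,4) → (φ(2),φ(4)) = (1,3) ∈ E(G2) ✓
  (3,4) → (φ(3),φ(4)) = (1,2) ∈ E(G2) ✓
All 6 edges of G1 map to edges of G2, and |E(G1)| = |E(G2)| = 6, so φ is a bijection on edges as well as vertices. Hence G1 ≅ G2.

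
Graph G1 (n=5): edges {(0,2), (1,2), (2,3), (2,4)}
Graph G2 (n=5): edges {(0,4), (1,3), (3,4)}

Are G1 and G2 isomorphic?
No, not isomorphic

The graphs are NOT isomorphic.

Connected components of G1: 1 component(s) with vertex sets [[0, 1, 2, 3, 4]], sizes [5].
Connected components of G2: 2 component(s) with vertex sets [[2], [0, 1, 3, 4]], sizes [1, 4].
The number of connected components (and the multiset of component sizes) is an isomorphism invariant — an isomorphism maps each component of G1 bijectively onto a component of G2. Since G1 has 1 component(s) and G2 has 2, they cannot be isomorphic.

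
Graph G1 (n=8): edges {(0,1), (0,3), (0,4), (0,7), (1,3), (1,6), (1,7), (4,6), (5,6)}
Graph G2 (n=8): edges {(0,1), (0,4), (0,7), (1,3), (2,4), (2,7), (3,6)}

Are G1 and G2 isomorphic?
No, not isomorphic

The graphs are NOT isomorphic.

Counting triangles (3-cliques): G1 has 2, G2 has 0.
Triangle count is an isomorphism invariant, so differing triangle counts rule out isomorphism.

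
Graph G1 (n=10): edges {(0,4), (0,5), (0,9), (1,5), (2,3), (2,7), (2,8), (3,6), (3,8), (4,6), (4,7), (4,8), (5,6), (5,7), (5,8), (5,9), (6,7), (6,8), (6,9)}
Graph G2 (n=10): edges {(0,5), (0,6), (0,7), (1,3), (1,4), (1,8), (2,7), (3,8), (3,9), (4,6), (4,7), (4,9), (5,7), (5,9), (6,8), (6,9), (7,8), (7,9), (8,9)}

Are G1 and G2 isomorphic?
Yes, isomorphic

The graphs are isomorphic.
One valid mapping φ: V(G1) → V(G2): 0→0, 1→2, 2→1, 3→3, 4→6, 5→7, 6→9, 7→4, 8→8, 9→5

Verify φ preserves adjacency — for each edge of G1, its image is an edge of G2:
  (0,4) → (φ(0),φ(4)) = (0,6) ∈ E(G2) ✓
  (0,5) → (φ(0),φ(5)) = (0,7) ∈ E(G2) ✓
  (0,9) → (φ(0),φ(9)) = (0,5) ∈ E(G2) ✓
  (1,5) → (φ(1),φ(5)) = (2,7) ∈ E(G2) ✓
  (2,3) → (φ(2),φ(3)) = (1,3) ∈ E(G2) ✓
  (2,7) → (φ(2),φ(7)) = (1,4) ∈ E(G2) ✓
  (2,8) → (φ(2),φ(8)) = (1,8) ∈ E(G2) ✓
  (3,6) → (φ(3),φ(6)) = (3,9) ∈ E(G2) ✓
  (3,8) → (φ(3),φ(8)) = (3,8) ∈ E(G2) ✓
  (4,6) → (φ(4),φ(6)) = (6,9) ∈ E(G2) ✓
  (4,7) → (φ(4),φ(7)) = (4,6) ∈ E(G2) ✓
  (4,8) → (φ(4),φ(8)) = (6,8) ∈ E(G2) ✓
  (5,6) → (φ(5),φ(6)) = (7,9) ∈ E(G2) ✓
  (5,7) → (φ(5),φ(7)) = (4,7) ∈ E(G2) ✓
  (5,8) → (φ(5),φ(8)) = (7,8) ∈ E(G2) ✓
  (5,9) → (φ(5),φ(9)) = (5,7) ∈ E(G2) ✓
  (6,7) → (φ(6),φ(7)) = (4,9) ∈ E(G2) ✓
  (6,8) → (φ(6),φ(8)) = (8,9) ∈ E(G2) ✓
  (6,9) → (φ(6),φ(9)) = (5,9) ∈ E(G2) ✓
All 19 edges of G1 map to edges of G2, and |E(G1)| = |E(G2)| = 19, so φ is a bijection on edges as well as vertices. Hence G1 ≅ G2.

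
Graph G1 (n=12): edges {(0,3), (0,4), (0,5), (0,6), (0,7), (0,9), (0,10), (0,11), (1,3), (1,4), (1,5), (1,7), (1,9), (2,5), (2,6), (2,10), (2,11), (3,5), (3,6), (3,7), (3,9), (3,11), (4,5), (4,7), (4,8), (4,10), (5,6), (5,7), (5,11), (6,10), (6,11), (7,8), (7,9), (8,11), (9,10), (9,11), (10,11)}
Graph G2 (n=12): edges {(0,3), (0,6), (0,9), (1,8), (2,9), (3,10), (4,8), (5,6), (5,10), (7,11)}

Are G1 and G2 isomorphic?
No, not isomorphic

The graphs are NOT isomorphic.

Connected components of G1: 1 component(s) with vertex sets [[0, 1, 2, 3, 4, 5, 6, 7, 8, 9, 10, 11]], sizes [12].
Connected components of G2: 3 component(s) with vertex sets [[7, 11], [1, 4, 8], [0, 2, 3, 5, 6, 9, 10]], sizes [2, 3, 7].
The number of connected components (and the multiset of component sizes) is an isomorphism invariant — an isomorphism maps each component of G1 bijectively onto a component of G2. Since G1 has 1 component(s) and G2 has 3, they cannot be isomorphic.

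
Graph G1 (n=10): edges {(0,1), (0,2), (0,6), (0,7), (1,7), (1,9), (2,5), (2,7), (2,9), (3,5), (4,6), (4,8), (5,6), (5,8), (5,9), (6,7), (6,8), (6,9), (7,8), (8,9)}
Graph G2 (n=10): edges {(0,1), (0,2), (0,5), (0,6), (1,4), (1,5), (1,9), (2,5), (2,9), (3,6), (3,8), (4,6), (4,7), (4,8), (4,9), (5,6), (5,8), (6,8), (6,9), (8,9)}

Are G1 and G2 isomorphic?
Yes, isomorphic

The graphs are isomorphic.
One valid mapping φ: V(G1) → V(G2): 0→0, 1→2, 2→1, 3→7, 4→3, 5→4, 6→6, 7→5, 8→8, 9→9

Verify φ preserves adjacency — for each edge of G1, its image is an edge of G2:
  (0,1) → (φ(0),φ(1)) = (0,2) ∈ E(G2) ✓
  (0,2) → (φ(0),φ(2)) = (0,1) ∈ E(G2) ✓
  (0,6) → (φ(0),φ(6)) = (0,6) ∈ E(G2) ✓
  (0,7) → (φ(0),φ(7)) = (0,5) ∈ E(G2) ✓
  (1,7) → (φ(1),φ(7)) = (2,5) ∈ E(G2) ✓
  (1,9) → (φ(1),φ(9)) = (2,9) ∈ E(G2) ✓
  (2,5) → (φ(2),φ(5)) = (1,4) ∈ E(G2) ✓
  (2,7) → (φ(2),φ(7)) = (1,5) ∈ E(G2) ✓
  (2,9) → (φ(2),φ(9)) = (1,9) ∈ E(G2) ✓
  (3,5) → (φ(3),φ(5)) = (4,7) ∈ E(G2) ✓
  (4,6) → (φ(4),φ(6)) = (3,6) ∈ E(G2) ✓
  (4,8) → (φ(4),φ(8)) = (3,8) ∈ E(G2) ✓
  (5,6) → (φ(5),φ(6)) = (4,6) ∈ E(G2) ✓
  (5,8) → (φ(5),φ(8)) = (4,8) ∈ E(G2) ✓
  (5,9) → (φ(5),φ(9)) = (4,9) ∈ E(G2) ✓
  (6,7) → (φ(6),φ(7)) = (5,6) ∈ E(G2) ✓
  (6,8) → (φ(6),φ(8)) = (6,8) ∈ E(G2) ✓
  (6,9) → (φ(6),φ(9)) = (6,9) ∈ E(G2) ✓
  (7,8) → (φ(7),φ(8)) = (5,8) ∈ E(G2) ✓
  (8,9) → (φ(8),φ(9)) = (8,9) ∈ E(G2) ✓
All 20 edges of G1 map to edges of G2, and |E(G1)| = |E(G2)| = 20, so φ is a bijection on edges as well as vertices. Hence G1 ≅ G2.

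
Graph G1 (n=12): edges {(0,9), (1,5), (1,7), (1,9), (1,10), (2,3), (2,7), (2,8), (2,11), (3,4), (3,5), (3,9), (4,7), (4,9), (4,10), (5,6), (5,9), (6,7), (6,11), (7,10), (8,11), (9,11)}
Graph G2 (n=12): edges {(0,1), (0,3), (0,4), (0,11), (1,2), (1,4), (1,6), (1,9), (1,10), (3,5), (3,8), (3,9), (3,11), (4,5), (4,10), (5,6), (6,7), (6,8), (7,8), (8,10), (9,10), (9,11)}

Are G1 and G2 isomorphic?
Yes, isomorphic

The graphs are isomorphic.
One valid mapping φ: V(G1) → V(G2): 0→2, 1→0, 2→8, 3→10, 4→9, 5→4, 6→5, 7→3, 8→7, 9→1, 10→11, 11→6

Verify φ preserves adjacency — for each edge of G1, its image is an edge of G2:
  (0,9) → (φ(0),φ(9)) = (1,2) ∈ E(G2) ✓
  (1,5) → (φ(1),φ(5)) = (0,4) ∈ E(G2) ✓
  (1,7) → (φ(1),φ(7)) = (0,3) ∈ E(G2) ✓
  (1,9) → (φ(1),φ(9)) = (0,1) ∈ E(G2) ✓
  (1,10) → (φ(1),φ(10)) = (0,11) ∈ E(G2) ✓
  (2,3) → (φ(2),φ(3)) = (8,10) ∈ E(G2) ✓
  (2,7) → (φ(2),φ(7)) = (3,8) ∈ E(G2) ✓
  (2,8) → (φ(2),φ(8)) = (7,8) ∈ E(G2) ✓
  (2,11) → (φ(2),φ(11)) = (6,8) ∈ E(G2) ✓
  (3,4) → (φ(3),φ(4)) = (9,10) ∈ E(G2) ✓
  (3,5) → (φ(3),φ(5)) = (4,10) ∈ E(G2) ✓
  (3,9) → (φ(3),φ(9)) = (1,10) ∈ E(G2) ✓
  (4,7) → (φ(4),φ(7)) = (3,9) ∈ E(G2) ✓
  (4,9) → (φ(4),φ(9)) = (1,9) ∈ E(G2) ✓
  (4,10) → (φ(4),φ(10)) = (9,11) ∈ E(G2) ✓
  (5,6) → (φ(5),φ(6)) = (4,5) ∈ E(G2) ✓
  (5,9) → (φ(5),φ(9)) = (1,4) ∈ E(G2) ✓
  (6,7) → (φ(6),φ(7)) = (3,5) ∈ E(G2) ✓
  (6,11) → (φ(6),φ(11)) = (5,6) ∈ E(G2) ✓
  (7,10) → (φ(7),φ(10)) = (3,11) ∈ E(G2) ✓
  (8,11) → (φ(8),φ(11)) = (6,7) ∈ E(G2) ✓
  (9,11) → (φ(9),φ(11)) = (1,6) ∈ E(G2) ✓
All 22 edges of G1 map to edges of G2, and |E(G1)| = |E(G2)| = 22, so φ is a bijection on edges as well as vertices. Hence G1 ≅ G2.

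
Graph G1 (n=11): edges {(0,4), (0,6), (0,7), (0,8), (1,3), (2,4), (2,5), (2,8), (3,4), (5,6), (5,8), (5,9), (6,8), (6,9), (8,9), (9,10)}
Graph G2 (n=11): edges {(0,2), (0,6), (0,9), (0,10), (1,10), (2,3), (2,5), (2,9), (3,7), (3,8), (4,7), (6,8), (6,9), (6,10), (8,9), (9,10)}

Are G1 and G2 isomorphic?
Yes, isomorphic

The graphs are isomorphic.
One valid mapping φ: V(G1) → V(G2): 0→2, 1→4, 2→8, 3→7, 4→3, 5→6, 6→0, 7→5, 8→9, 9→10, 10→1

Verify φ preserves adjacency — for each edge of G1, its image is an edge of G2:
  (0,4) → (φ(0),φ(4)) = (2,3) ∈ E(G2) ✓
  (0,6) → (φ(0),φ(6)) = (0,2) ∈ E(G2) ✓
  (0,7) → (φ(0),φ(7)) = (2,5) ∈ E(G2) ✓
  (0,8) → (φ(0),φ(8)) = (2,9) ∈ E(G2) ✓
  (1,3) → (φ(1),φ(3)) = (4,7) ∈ E(G2) ✓
  (2,4) → (φ(2),φ(4)) = (3,8) ∈ E(G2) ✓
  (2,5) → (φ(2),φ(5)) = (6,8) ∈ E(G2) ✓
  (2,8) → (φ(2),φ(8)) = (8,9) ∈ E(G2) ✓
  (3,4) → (φ(3),φ(4)) = (3,7) ∈ E(G2) ✓
  (5,6) → (φ(5),φ(6)) = (0,6) ∈ E(G2) ✓
  (5,8) → (φ(5),φ(8)) = (6,9) ∈ E(G2) ✓
  (5,9) → (φ(5),φ(9)) = (6,10) ∈ E(G2) ✓
  (6,8) → (φ(6),φ(8)) = (0,9) ∈ E(G2) ✓
  (6,9) → (φ(6),φ(9)) = (0,10) ∈ E(G2) ✓
  (8,9) → (φ(8),φ(9)) = (9,10) ∈ E(G2) ✓
  (9,10) → (φ(9),φ(10)) = (1,10) ∈ E(G2) ✓
All 16 edges of G1 map to edges of G2, and |E(G1)| = |E(G2)| = 16, so φ is a bijection on edges as well as vertices. Hence G1 ≅ G2.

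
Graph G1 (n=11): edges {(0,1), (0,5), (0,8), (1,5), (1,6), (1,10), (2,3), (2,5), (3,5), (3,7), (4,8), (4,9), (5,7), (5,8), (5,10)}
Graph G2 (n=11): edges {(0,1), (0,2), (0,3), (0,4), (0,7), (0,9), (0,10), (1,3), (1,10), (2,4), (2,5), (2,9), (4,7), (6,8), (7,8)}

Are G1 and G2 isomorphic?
Yes, isomorphic

The graphs are isomorphic.
One valid mapping φ: V(G1) → V(G2): 0→4, 1→2, 2→3, 3→1, 4→8, 5→0, 6→5, 7→10, 8→7, 9→6, 10→9

Verify φ preserves adjacency — for each edge of G1, its image is an edge of G2:
  (0,1) → (φ(0),φ(1)) = (2,4) ∈ E(G2) ✓
  (0,5) → (φ(0),φ(5)) = (0,4) ∈ E(G2) ✓
  (0,8) → (φ(0),φ(8)) = (4,7) ∈ E(G2) ✓
  (1,5) → (φ(1),φ(5)) = (0,2) ∈ E(G2) ✓
  (1,6) → (φ(1),φ(6)) = (2,5) ∈ E(G2) ✓
  (1,10) → (φ(1),φ(10)) = (2,9) ∈ E(G2) ✓
  (2,3) → (φ(2),φ(3)) = (1,3) ∈ E(G2) ✓
  (2,5) → (φ(2),φ(5)) = (0,3) ∈ E(G2) ✓
  (3,5) → (φ(3),φ(5)) = (0,1) ∈ E(G2) ✓
  (3,7) → (φ(3),φ(7)) = (1,10) ∈ E(G2) ✓
  (4,8) → (φ(4),φ(8)) = (7,8) ∈ E(G2) ✓
  (4,9) → (φ(4),φ(9)) = (6,8) ∈ E(G2) ✓
  (5,7) → (φ(5),φ(7)) = (0,10) ∈ E(G2) ✓
  (5,8) → (φ(5),φ(8)) = (0,7) ∈ E(G2) ✓
  (5,10) → (φ(5),φ(10)) = (0,9) ∈ E(G2) ✓
All 15 edges of G1 map to edges of G2, and |E(G1)| = |E(G2)| = 15, so φ is a bijection on edges as well as vertices. Hence G1 ≅ G2.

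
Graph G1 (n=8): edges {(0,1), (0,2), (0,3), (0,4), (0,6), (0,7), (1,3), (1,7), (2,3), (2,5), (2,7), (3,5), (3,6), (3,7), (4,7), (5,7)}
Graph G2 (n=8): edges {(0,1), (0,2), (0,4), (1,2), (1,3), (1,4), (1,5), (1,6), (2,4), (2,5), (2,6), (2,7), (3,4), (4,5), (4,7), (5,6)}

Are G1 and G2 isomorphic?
Yes, isomorphic

The graphs are isomorphic.
One valid mapping φ: V(G1) → V(G2): 0→4, 1→0, 2→5, 3→2, 4→3, 5→6, 6→7, 7→1

Verify φ preserves adjacency — for each edge of G1, its image is an edge of G2:
  (0,1) → (φ(0),φ(1)) = (0,4) ∈ E(G2) ✓
  (0,2) → (φ(0),φ(2)) = (4,5) ∈ E(G2) ✓
  (0,3) → (φ(0),φ(3)) = (2,4) ∈ E(G2) ✓
  (0,4) → (φ(0),φ(4)) = (3,4) ∈ E(G2) ✓
  (0,6) → (φ(0),φ(6)) = (4,7) ∈ E(G2) ✓
  (0,7) → (φ(0),φ(7)) = (1,4) ∈ E(G2) ✓
  (1,3) → (φ(1),φ(3)) = (0,2) ∈ E(G2) ✓
  (1,7) → (φ(1),φ(7)) = (0,1) ∈ E(G2) ✓
  (2,3) → (φ(2),φ(3)) = (2,5) ∈ E(G2) ✓
  (2,5) → (φ(2),φ(5)) = (5,6) ∈ E(G2) ✓
  (2,7) → (φ(2),φ(7)) = (1,5) ∈ E(G2) ✓
  (3,5) → (φ(3),φ(5)) = (2,6) ∈ E(G2) ✓
  (3,6) → (φ(3),φ(6)) = (2,7) ∈ E(G2) ✓
  (3,7) → (φ(3),φ(7)) = (1,2) ∈ E(G2) ✓
  (4,7) → (φ(4),φ(7)) = (1,3) ∈ E(G2) ✓
  (5,7) → (φ(5),φ(7)) = (1,6) ∈ E(G2) ✓
All 16 edges of G1 map to edges of G2, and |E(G1)| = |E(G2)| = 16, so φ is a bijection on edges as well as vertices. Hence G1 ≅ G2.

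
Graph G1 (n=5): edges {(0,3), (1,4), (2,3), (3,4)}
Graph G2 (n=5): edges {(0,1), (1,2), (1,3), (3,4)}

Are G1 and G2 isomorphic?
Yes, isomorphic

The graphs are isomorphic.
One valid mapping φ: V(G1) → V(G2): 0→2, 1→4, 2→0, 3→1, 4→3

Verify φ preserves adjacency — for each edge of G1, its image is an edge of G2:
  (0,3) → (φ(0),φ(3)) = (1,2) ∈ E(G2) ✓
  (1,4) → (φ(1),φ(4)) = (3,4) ∈ E(G2) ✓
  (2,3) → (φ(2),φ(3)) = (0,1) ∈ E(G2) ✓
  (3,4) → (φ(3),φ(4)) = (1,3) ∈ E(G2) ✓
All 4 edges of G1 map to edges of G2, and |E(G1)| = |E(G2)| = 4, so φ is a bijection on edges as well as vertices. Hence G1 ≅ G2.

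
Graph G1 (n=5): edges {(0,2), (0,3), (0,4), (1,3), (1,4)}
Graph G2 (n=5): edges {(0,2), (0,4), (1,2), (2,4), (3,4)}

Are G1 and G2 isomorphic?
No, not isomorphic

The graphs are NOT isomorphic.

Counting triangles (3-cliques): G1 has 0, G2 has 1.
Triangle count is an isomorphism invariant, so differing triangle counts rule out isomorphism.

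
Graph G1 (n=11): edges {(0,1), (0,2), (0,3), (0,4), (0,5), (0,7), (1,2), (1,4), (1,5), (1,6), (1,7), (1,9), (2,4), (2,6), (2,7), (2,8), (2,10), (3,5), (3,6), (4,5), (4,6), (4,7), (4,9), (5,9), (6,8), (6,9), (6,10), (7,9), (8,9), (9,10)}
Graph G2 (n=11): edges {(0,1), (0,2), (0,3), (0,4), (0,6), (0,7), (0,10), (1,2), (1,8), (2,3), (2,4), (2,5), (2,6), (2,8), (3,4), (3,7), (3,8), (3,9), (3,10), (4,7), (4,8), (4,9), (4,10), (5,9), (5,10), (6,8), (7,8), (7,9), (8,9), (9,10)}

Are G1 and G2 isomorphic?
Yes, isomorphic

The graphs are isomorphic.
One valid mapping φ: V(G1) → V(G2): 0→9, 1→4, 2→8, 3→5, 4→3, 5→10, 6→2, 7→7, 8→6, 9→0, 10→1

Verify φ preserves adjacency — for each edge of G1, its image is an edge of G2:
  (0,1) → (φ(0),φ(1)) = (4,9) ∈ E(G2) ✓
  (0,2) → (φ(0),φ(2)) = (8,9) ∈ E(G2) ✓
  (0,3) → (φ(0),φ(3)) = (5,9) ∈ E(G2) ✓
  (0,4) → (φ(0),φ(4)) = (3,9) ∈ E(G2) ✓
  (0,5) → (φ(0),φ(5)) = (9,10) ∈ E(G2) ✓
  (0,7) → (φ(0),φ(7)) = (7,9) ∈ E(G2) ✓
  (1,2) → (φ(1),φ(2)) = (4,8) ∈ E(G2) ✓
  (1,4) → (φ(1),φ(4)) = (3,4) ∈ E(G2) ✓
  (1,5) → (φ(1),φ(5)) = (4,10) ∈ E(G2) ✓
  (1,6) → (φ(1),φ(6)) = (2,4) ∈ E(G2) ✓
  (1,7) → (φ(1),φ(7)) = (4,7) ∈ E(G2) ✓
  (1,9) → (φ(1),φ(9)) = (0,4) ∈ E(G2) ✓
  (2,4) → (φ(2),φ(4)) = (3,8) ∈ E(G2) ✓
  (2,6) → (φ(2),φ(6)) = (2,8) ∈ E(G2) ✓
  (2,7) → (φ(2),φ(7)) = (7,8) ∈ E(G2) ✓
  (2,8) → (φ(2),φ(8)) = (6,8) ∈ E(G2) ✓
  (2,10) → (φ(2),φ(10)) = (1,8) ∈ E(G2) ✓
  (3,5) → (φ(3),φ(5)) = (5,10) ∈ E(G2) ✓
  (3,6) → (φ(3),φ(6)) = (2,5) ∈ E(G2) ✓
  (4,5) → (φ(4),φ(5)) = (3,10) ∈ E(G2) ✓
  (4,6) → (φ(4),φ(6)) = (2,3) ∈ E(G2) ✓
  (4,7) → (φ(4),φ(7)) = (3,7) ∈ E(G2) ✓
  (4,9) → (φ(4),φ(9)) = (0,3) ∈ E(G2) ✓
  (5,9) → (φ(5),φ(9)) = (0,10) ∈ E(G2) ✓
  (6,8) → (φ(6),φ(8)) = (2,6) ∈ E(G2) ✓
  (6,9) → (φ(6),φ(9)) = (0,2) ∈ E(G2) ✓
  (6,10) → (φ(6),φ(10)) = (1,2) ∈ E(G2) ✓
  (7,9) → (φ(7),φ(9)) = (0,7) ∈ E(G2) ✓
  (8,9) → (φ(8),φ(9)) = (0,6) ∈ E(G2) ✓
  (9,10) → (φ(9),φ(10)) = (0,1) ∈ E(G2) ✓
All 30 edges of G1 map to edges of G2, and |E(G1)| = |E(G2)| = 30, so φ is a bijection on edges as well as vertices. Hence G1 ≅ G2.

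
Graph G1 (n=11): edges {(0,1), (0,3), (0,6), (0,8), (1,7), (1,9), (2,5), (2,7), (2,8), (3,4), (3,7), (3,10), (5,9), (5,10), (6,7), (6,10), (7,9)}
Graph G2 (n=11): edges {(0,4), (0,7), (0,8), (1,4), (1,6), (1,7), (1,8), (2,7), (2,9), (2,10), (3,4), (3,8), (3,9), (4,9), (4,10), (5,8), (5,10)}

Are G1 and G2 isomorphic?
Yes, isomorphic

The graphs are isomorphic.
One valid mapping φ: V(G1) → V(G2): 0→8, 1→3, 2→10, 3→1, 4→6, 5→2, 6→0, 7→4, 8→5, 9→9, 10→7

Verify φ preserves adjacency — for each edge of G1, its image is an edge of G2:
  (0,1) → (φ(0),φ(1)) = (3,8) ∈ E(G2) ✓
  (0,3) → (φ(0),φ(3)) = (1,8) ∈ E(G2) ✓
  (0,6) → (φ(0),φ(6)) = (0,8) ∈ E(G2) ✓
  (0,8) → (φ(0),φ(8)) = (5,8) ∈ E(G2) ✓
  (1,7) → (φ(1),φ(7)) = (3,4) ∈ E(G2) ✓
  (1,9) → (φ(1),φ(9)) = (3,9) ∈ E(G2) ✓
  (2,5) → (φ(2),φ(5)) = (2,10) ∈ E(G2) ✓
  (2,7) → (φ(2),φ(7)) = (4,10) ∈ E(G2) ✓
  (2,8) → (φ(2),φ(8)) = (5,10) ∈ E(G2) ✓
  (3,4) → (φ(3),φ(4)) = (1,6) ∈ E(G2) ✓
  (3,7) → (φ(3),φ(7)) = (1,4) ∈ E(G2) ✓
  (3,10) → (φ(3),φ(10)) = (1,7) ∈ E(G2) ✓
  (5,9) → (φ(5),φ(9)) = (2,9) ∈ E(G2) ✓
  (5,10) → (φ(5),φ(10)) = (2,7) ∈ E(G2) ✓
  (6,7) → (φ(6),φ(7)) = (0,4) ∈ E(G2) ✓
  (6,10) → (φ(6),φ(10)) = (0,7) ∈ E(G2) ✓
  (7,9) → (φ(7),φ(9)) = (4,9) ∈ E(G2) ✓
All 17 edges of G1 map to edges of G2, and |E(G1)| = |E(G2)| = 17, so φ is a bijection on edges as well as vertices. Hence G1 ≅ G2.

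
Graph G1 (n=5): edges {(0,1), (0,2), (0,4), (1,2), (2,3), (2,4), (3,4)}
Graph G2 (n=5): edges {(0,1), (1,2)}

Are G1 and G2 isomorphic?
No, not isomorphic

The graphs are NOT isomorphic.

Degrees in G1: deg(0)=3, deg(1)=2, deg(2)=4, deg(3)=2, deg(4)=3.
Sorted degree sequence of G1: [4, 3, 3, 2, 2].
Degrees in G2: deg(0)=1, deg(1)=2, deg(2)=1, deg(3)=0, deg(4)=0.
Sorted degree sequence of G2: [2, 1, 1, 0, 0].
The (sorted) degree sequence is an isomorphism invariant, so since G1 and G2 have different degree sequences they cannot be isomorphic.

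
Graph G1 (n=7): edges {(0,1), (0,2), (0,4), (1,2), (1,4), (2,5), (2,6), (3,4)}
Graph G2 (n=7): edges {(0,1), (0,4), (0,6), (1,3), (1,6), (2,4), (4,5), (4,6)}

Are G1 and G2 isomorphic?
Yes, isomorphic

The graphs are isomorphic.
One valid mapping φ: V(G1) → V(G2): 0→6, 1→0, 2→4, 3→3, 4→1, 5→2, 6→5

Verify φ preserves adjacency — for each edge of G1, its image is an edge of G2:
  (0,1) → (φ(0),φ(1)) = (0,6) ∈ E(G2) ✓
  (0,2) → (φ(0),φ(2)) = (4,6) ∈ E(G2) ✓
  (0,4) → (φ(0),φ(4)) = (1,6) ∈ E(G2) ✓
  (1,2) → (φ(1),φ(2)) = (0,4) ∈ E(G2) ✓
  (1,4) → (φ(1),φ(4)) = (0,1) ∈ E(G2) ✓
  (2,5) → (φ(2),φ(5)) = (2,4) ∈ E(G2) ✓
  (2,6) → (φ(2),φ(6)) = (4,5) ∈ E(G2) ✓
  (3,4) → (φ(3),φ(4)) = (1,3) ∈ E(G2) ✓
All 8 edges of G1 map to edges of G2, and |E(G1)| = |E(G2)| = 8, so φ is a bijection on edges as well as vertices. Hence G1 ≅ G2.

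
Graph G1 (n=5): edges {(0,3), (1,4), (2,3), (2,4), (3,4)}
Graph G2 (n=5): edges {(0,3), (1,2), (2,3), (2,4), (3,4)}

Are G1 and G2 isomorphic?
Yes, isomorphic

The graphs are isomorphic.
One valid mapping φ: V(G1) → V(G2): 0→1, 1→0, 2→4, 3→2, 4→3

Verify φ preserves adjacency — for each edge of G1, its image is an edge of G2:
  (0,3) → (φ(0),φ(3)) = (1,2) ∈ E(G2) ✓
  (1,4) → (φ(1),φ(4)) = (0,3) ∈ E(G2) ✓
  (2,3) → (φ(2),φ(3)) = (2,4) ∈ E(G2) ✓
  (2,4) → (φ(2),φ(4)) = (3,4) ∈ E(G2) ✓
  (3,4) → (φ(3),φ(4)) = (2,3) ∈ E(G2) ✓
All 5 edges of G1 map to edges of G2, and |E(G1)| = |E(G2)| = 5, so φ is a bijection on edges as well as vertices. Hence G1 ≅ G2.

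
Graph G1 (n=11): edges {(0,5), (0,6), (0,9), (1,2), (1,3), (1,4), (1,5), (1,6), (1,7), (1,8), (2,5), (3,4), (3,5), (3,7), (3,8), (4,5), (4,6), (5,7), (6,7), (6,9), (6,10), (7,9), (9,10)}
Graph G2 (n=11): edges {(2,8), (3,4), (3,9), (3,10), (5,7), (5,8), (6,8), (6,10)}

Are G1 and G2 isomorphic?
No, not isomorphic

The graphs are NOT isomorphic.

Connected components of G1: 1 component(s) with vertex sets [[0, 1, 2, 3, 4, 5, 6, 7, 8, 9, 10]], sizes [11].
Connected components of G2: 3 component(s) with vertex sets [[0], [1], [2, 3, 4, 5, 6, 7, 8, 9, 10]], sizes [1, 1, 9].
The number of connected components (and the multiset of component sizes) is an isomorphism invariant — an isomorphism maps each component of G1 bijectively onto a component of G2. Since G1 has 1 component(s) and G2 has 3, they cannot be isomorphic.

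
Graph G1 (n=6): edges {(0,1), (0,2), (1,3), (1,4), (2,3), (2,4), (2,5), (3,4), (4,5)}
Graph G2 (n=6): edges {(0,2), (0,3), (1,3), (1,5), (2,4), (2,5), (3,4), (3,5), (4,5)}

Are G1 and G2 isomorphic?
Yes, isomorphic

The graphs are isomorphic.
One valid mapping φ: V(G1) → V(G2): 0→0, 1→2, 2→3, 3→4, 4→5, 5→1

Verify φ preserves adjacency — for each edge of G1, its image is an edge of G2:
  (0,1) → (φ(0),φ(1)) = (0,2) ∈ E(G2) ✓
  (0,2) → (φ(0),φ(2)) = (0,3) ∈ E(G2) ✓
  (1,3) → (φ(1),φ(3)) = (2,4) ∈ E(G2) ✓
  (1,4) → (φ(1),φ(4)) = (2,5) ∈ E(G2) ✓
  (2,3) → (φ(2),φ(3)) = (3,4) ∈ E(G2) ✓
  (2,4) → (φ(2),φ(4)) = (3,5) ∈ E(G2) ✓
  (2,5) → (φ(2),φ(5)) = (1,3) ∈ E(G2) ✓
  (3,4) → (φ(3),φ(4)) = (4,5) ∈ E(G2) ✓
  (4,5) → (φ(4),φ(5)) = (1,5) ∈ E(G2) ✓
All 9 edges of G1 map to edges of G2, and |E(G1)| = |E(G2)| = 9, so φ is a bijection on edges as well as vertices. Hence G1 ≅ G2.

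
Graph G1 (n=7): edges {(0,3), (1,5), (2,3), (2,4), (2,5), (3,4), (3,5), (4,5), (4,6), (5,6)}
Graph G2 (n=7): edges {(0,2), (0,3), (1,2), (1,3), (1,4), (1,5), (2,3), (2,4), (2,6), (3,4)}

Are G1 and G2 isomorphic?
Yes, isomorphic

The graphs are isomorphic.
One valid mapping φ: V(G1) → V(G2): 0→5, 1→6, 2→4, 3→1, 4→3, 5→2, 6→0

Verify φ preserves adjacency — for each edge of G1, its image is an edge of G2:
  (0,3) → (φ(0),φ(3)) = (1,5) ∈ E(G2) ✓
  (1,5) → (φ(1),φ(5)) = (2,6) ∈ E(G2) ✓
  (2,3) → (φ(2),φ(3)) = (1,4) ∈ E(G2) ✓
  (2,4) → (φ(2),φ(4)) = (3,4) ∈ E(G2) ✓
  (2,5) → (φ(2),φ(5)) = (2,4) ∈ E(G2) ✓
  (3,4) → (φ(3),φ(4)) = (1,3) ∈ E(G2) ✓
  (3,5) → (φ(3),φ(5)) = (1,2) ∈ E(G2) ✓
  (4,5) → (φ(4),φ(5)) = (2,3) ∈ E(G2) ✓
  (4,6) → (φ(4),φ(6)) = (0,3) ∈ E(G2) ✓
  (5,6) → (φ(5),φ(6)) = (0,2) ∈ E(G2) ✓
All 10 edges of G1 map to edges of G2, and |E(G1)| = |E(G2)| = 10, so φ is a bijection on edges as well as vertices. Hence G1 ≅ G2.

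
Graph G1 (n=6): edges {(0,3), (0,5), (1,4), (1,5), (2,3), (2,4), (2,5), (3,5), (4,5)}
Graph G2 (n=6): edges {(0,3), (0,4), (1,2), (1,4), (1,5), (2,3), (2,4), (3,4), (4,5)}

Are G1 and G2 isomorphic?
Yes, isomorphic

The graphs are isomorphic.
One valid mapping φ: V(G1) → V(G2): 0→5, 1→0, 2→2, 3→1, 4→3, 5→4

Verify φ preserves adjacency — for each edge of G1, its image is an edge of G2:
  (0,3) → (φ(0),φ(3)) = (1,5) ∈ E(G2) ✓
  (0,5) → (φ(0),φ(5)) = (4,5) ∈ E(G2) ✓
  (1,4) → (φ(1),φ(4)) = (0,3) ∈ E(G2) ✓
  (1,5) → (φ(1),φ(5)) = (0,4) ∈ E(G2) ✓
  (2,3) → (φ(2),φ(3)) = (1,2) ∈ E(G2) ✓
  (2,4) → (φ(2),φ(4)) = (2,3) ∈ E(G2) ✓
  (2,5) → (φ(2),φ(5)) = (2,4) ∈ E(G2) ✓
  (3,5) → (φ(3),φ(5)) = (1,4) ∈ E(G2) ✓
  (4,5) → (φ(4),φ(5)) = (3,4) ∈ E(G2) ✓
All 9 edges of G1 map to edges of G2, and |E(G1)| = |E(G2)| = 9, so φ is a bijection on edges as well as vertices. Hence G1 ≅ G2.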